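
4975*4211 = 20949725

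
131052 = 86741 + 44311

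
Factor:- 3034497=-3^1*31^1*67^1 * 487^1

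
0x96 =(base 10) 150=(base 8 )226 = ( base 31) 4q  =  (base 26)5k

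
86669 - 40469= 46200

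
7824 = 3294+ 4530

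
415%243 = 172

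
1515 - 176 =1339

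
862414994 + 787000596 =1649415590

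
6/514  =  3/257 = 0.01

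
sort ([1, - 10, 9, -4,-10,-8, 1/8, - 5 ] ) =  [-10,-10, - 8,-5,-4,1/8,1,9 ]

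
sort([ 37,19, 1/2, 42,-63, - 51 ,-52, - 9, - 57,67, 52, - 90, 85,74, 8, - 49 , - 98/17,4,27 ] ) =[ - 90, - 63, - 57, -52, - 51, - 49, - 9, - 98/17 , 1/2,4, 8 , 19,27, 37, 42, 52,67,74,85]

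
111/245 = 111/245 = 0.45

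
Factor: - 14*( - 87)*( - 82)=  -  99876=- 2^2*3^1*7^1*29^1*41^1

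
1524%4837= 1524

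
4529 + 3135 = 7664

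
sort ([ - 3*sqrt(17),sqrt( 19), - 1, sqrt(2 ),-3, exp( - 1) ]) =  [ - 3*sqrt(17 ), - 3, -1, exp( - 1),sqrt (2 ), sqrt(19)]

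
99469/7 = 99469/7 = 14209.86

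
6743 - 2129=4614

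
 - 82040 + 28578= - 53462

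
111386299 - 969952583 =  - 858566284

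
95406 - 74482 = 20924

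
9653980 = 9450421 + 203559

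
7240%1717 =372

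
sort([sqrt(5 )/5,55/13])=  [ sqrt ( 5 )/5, 55/13]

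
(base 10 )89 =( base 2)1011001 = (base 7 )155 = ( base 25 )3E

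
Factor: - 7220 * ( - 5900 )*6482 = 2^5 * 5^3*7^1*19^2*59^1  *463^1 = 276120236000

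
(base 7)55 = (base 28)1C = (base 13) 31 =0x28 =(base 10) 40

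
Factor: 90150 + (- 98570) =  - 8420  =  - 2^2*5^1*421^1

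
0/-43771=0/1 = - 0.00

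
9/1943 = 9/1943 = 0.00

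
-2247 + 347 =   -  1900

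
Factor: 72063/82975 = 3^3*5^( - 2 )*17^1*157^1 * 3319^ ( - 1 )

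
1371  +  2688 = 4059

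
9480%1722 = 870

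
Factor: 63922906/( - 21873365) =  - 2^1*5^( - 1)  *53^( - 1 ) * 59^( - 1)*1399^( - 1 )*31961453^1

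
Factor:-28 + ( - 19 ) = - 47^1 = - 47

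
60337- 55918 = 4419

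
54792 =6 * 9132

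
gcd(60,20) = 20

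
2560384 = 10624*241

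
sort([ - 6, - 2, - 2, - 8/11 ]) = [- 6 , - 2, - 2, - 8/11]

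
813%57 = 15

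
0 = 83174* 0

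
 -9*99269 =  - 893421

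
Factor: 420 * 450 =2^3 * 3^3*5^3*7^1 = 189000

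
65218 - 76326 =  -11108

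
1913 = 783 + 1130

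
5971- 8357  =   - 2386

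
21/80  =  21/80  =  0.26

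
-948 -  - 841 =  - 107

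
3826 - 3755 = 71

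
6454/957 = 6454/957 = 6.74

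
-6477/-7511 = 6477/7511 = 0.86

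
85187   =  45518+39669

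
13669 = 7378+6291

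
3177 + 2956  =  6133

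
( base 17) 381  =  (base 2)1111101100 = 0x3ec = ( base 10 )1004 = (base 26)1cg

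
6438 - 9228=-2790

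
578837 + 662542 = 1241379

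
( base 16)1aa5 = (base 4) 1222211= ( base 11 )5141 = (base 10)6821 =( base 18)130h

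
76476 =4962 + 71514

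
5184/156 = 432/13=33.23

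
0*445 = 0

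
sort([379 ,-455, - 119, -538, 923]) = [ - 538,-455,- 119, 379, 923]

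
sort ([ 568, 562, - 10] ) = [ -10,562, 568 ]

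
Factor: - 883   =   - 883^1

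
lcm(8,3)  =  24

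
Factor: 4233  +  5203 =2^2*7^1*337^1= 9436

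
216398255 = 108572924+107825331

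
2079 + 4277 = 6356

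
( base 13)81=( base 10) 105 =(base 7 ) 210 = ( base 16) 69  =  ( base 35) 30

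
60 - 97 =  - 37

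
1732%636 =460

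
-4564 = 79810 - 84374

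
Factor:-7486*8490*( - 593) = 37688791020=2^2*3^1*5^1*19^1*197^1*283^1*593^1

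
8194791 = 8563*957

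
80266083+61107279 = 141373362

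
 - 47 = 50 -97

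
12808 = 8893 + 3915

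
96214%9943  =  6727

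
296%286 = 10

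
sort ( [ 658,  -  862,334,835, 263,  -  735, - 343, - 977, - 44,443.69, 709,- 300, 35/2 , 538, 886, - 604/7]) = [ - 977, - 862,-735,-343,-300,-604/7,-44 , 35/2, 263, 334,443.69, 538, 658, 709, 835 , 886 ] 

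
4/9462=2/4731   =  0.00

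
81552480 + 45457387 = 127009867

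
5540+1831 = 7371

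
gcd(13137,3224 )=1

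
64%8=0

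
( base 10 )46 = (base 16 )2E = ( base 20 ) 26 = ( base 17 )2c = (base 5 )141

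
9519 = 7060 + 2459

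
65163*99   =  6451137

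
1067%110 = 77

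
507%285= 222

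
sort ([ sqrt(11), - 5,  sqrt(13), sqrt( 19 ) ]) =[-5, sqrt(11),sqrt(13) , sqrt( 19) ] 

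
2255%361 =89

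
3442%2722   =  720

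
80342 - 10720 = 69622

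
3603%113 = 100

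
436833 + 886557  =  1323390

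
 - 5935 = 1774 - 7709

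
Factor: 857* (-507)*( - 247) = 107321253 = 3^1*13^3*19^1 * 857^1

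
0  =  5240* 0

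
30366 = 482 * 63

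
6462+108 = 6570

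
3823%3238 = 585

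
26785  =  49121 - 22336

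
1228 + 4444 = 5672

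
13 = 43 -30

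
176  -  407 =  - 231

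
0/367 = 0 = 0.00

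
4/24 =1/6= 0.17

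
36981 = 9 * 4109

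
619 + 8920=9539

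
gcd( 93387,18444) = 3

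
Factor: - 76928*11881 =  - 913981568 = - 2^7 * 109^2*601^1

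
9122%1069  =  570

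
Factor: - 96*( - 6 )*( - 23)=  - 13248 = - 2^6*3^2*23^1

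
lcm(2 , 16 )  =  16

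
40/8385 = 8/1677 = 0.00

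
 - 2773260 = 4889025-7662285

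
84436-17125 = 67311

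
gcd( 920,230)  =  230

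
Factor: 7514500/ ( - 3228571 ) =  -2^2*5^3*7^1*19^1*47^( - 1)*73^( -1)*113^1*941^ ( - 1 )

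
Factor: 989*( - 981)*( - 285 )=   276509565 = 3^3*5^1* 19^1*23^1*43^1 * 109^1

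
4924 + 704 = 5628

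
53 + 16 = 69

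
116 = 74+42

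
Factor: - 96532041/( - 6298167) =32177347/2099389 = 43^(-1)*48823^( - 1 )*32177347^1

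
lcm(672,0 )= 0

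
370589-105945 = 264644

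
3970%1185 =415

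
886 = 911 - 25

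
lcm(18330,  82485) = 164970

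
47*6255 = 293985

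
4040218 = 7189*562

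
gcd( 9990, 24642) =666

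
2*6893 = 13786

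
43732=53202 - 9470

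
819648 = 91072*9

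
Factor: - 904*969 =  - 2^3*3^1*17^1*19^1 * 113^1 = - 875976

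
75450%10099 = 4757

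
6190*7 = 43330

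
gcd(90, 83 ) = 1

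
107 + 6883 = 6990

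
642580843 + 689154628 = 1331735471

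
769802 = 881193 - 111391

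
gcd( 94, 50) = 2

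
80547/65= 80547/65 = 1239.18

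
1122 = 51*22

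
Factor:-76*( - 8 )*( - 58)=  - 35264= - 2^6*19^1*29^1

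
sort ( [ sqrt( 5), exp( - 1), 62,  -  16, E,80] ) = [ - 16,  exp( - 1),sqrt ( 5), E,  62, 80 ] 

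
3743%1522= 699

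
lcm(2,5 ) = 10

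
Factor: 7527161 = 59^1*127579^1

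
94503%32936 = 28631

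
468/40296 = 39/3358=0.01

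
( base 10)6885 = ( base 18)1349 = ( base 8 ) 15345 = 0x1ae5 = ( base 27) 9c0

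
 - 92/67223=-1 + 67131/67223 = -0.00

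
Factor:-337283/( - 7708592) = 2^(- 4 )*337283^1*481787^( - 1) 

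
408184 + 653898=1062082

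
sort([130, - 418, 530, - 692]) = [ - 692, - 418, 130, 530]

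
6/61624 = 3/30812 = 0.00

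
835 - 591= 244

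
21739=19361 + 2378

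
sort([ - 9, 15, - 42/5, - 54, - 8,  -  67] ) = [ - 67, - 54, - 9, - 42/5,-8, 15 ]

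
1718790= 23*74730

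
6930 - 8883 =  - 1953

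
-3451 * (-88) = 303688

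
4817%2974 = 1843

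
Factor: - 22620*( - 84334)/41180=2^1*3^1*13^1*71^( -1)*149^1*283^1 =3289026/71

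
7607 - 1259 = 6348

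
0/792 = 0 = 0.00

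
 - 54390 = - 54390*1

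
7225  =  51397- 44172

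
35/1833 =35/1833  =  0.02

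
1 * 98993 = 98993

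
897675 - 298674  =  599001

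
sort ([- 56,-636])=[ - 636,  -  56] 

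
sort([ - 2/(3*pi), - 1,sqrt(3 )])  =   [ - 1,-2/ ( 3*pi),sqrt( 3 ) ] 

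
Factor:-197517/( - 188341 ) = 3^1 * 127^(  -  1 ) *1483^( - 1 ) * 65839^1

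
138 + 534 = 672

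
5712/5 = 1142+2/5 = 1142.40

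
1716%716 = 284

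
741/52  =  14 + 1/4   =  14.25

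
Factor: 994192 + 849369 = 1843561^1=1843561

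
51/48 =17/16 = 1.06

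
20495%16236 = 4259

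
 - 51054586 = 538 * ( - 94897) 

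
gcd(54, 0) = 54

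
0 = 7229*0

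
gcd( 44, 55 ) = 11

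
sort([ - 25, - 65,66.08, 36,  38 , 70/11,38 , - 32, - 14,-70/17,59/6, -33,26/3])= [-65, - 33, - 32,-25, - 14,-70/17 , 70/11,26/3,  59/6,36 , 38,38,66.08] 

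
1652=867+785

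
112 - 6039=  - 5927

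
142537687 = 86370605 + 56167082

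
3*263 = 789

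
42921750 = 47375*906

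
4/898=2/449= 0.00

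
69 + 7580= 7649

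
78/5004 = 13/834 = 0.02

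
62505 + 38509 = 101014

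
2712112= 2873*944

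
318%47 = 36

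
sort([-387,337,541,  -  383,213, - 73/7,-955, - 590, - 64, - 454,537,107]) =[ - 955,-590, - 454, - 387, - 383, - 64, - 73/7, 107  ,  213,337, 537, 541 ] 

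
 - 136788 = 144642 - 281430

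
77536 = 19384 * 4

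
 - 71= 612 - 683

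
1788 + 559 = 2347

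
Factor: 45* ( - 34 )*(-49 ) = 2^1*3^2 * 5^1 * 7^2 * 17^1 = 74970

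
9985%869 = 426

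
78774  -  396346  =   - 317572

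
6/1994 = 3/997 = 0.00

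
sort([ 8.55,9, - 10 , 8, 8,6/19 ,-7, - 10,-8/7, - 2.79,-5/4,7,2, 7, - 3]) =[- 10, - 10, - 7, - 3, - 2.79 , - 5/4,-8/7,  6/19, 2, 7,  7, 8  ,  8, 8.55 , 9] 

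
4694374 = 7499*626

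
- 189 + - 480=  - 669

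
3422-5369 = - 1947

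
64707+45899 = 110606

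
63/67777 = 63/67777 = 0.00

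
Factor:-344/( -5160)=1/15 = 3^( - 1)*5^(-1 ) 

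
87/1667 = 87/1667 = 0.05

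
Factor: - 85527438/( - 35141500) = 42763719/17570750 = 2^( - 1)*3^1*5^( - 3)  *29^1*67^(-1)*1049^(-1)*491537^1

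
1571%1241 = 330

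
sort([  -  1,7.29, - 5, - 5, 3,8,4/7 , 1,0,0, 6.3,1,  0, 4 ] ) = [ - 5, - 5,-1 , 0,  0, 0,4/7, 1,1, 3,4,6.3,  7.29 , 8] 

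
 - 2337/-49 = 2337/49 = 47.69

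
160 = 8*20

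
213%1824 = 213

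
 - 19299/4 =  - 4825 + 1/4  =  -  4824.75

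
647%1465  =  647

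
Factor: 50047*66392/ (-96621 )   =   - 77272568/2247 = - 2^3*3^( -1)*7^( - 1) * 107^( - 1)*193^1*50047^1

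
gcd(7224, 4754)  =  2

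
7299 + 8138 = 15437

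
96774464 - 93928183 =2846281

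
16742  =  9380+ 7362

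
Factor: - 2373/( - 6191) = 3^1*7^1 * 41^( - 1)*113^1* 151^(-1) 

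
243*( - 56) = - 13608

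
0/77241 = 0 = 0.00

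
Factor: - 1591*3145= - 5003695= - 5^1*17^1 *37^2 * 43^1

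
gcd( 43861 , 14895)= 1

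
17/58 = 17/58  =  0.29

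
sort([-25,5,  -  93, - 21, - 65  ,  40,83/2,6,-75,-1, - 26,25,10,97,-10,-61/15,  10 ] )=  [ - 93, - 75,-65, - 26, - 25, - 21, - 10 , - 61/15,-1 , 5,6, 10,  10,25,40,83/2, 97] 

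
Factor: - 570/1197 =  - 2^1*3^(-1 ) * 5^1*7^(-1) =-10/21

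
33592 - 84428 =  - 50836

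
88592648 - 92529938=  - 3937290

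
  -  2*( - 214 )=428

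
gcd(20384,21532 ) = 28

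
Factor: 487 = 487^1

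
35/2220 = 7/444 = 0.02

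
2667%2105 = 562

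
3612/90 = 40 + 2/15 = 40.13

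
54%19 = 16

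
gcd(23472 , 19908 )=36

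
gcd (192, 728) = 8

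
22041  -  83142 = - 61101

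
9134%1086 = 446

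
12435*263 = 3270405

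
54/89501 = 54/89501  =  0.00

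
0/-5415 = 0/1= - 0.00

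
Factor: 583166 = 2^1*43^1*6781^1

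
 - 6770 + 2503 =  - 4267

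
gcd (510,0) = 510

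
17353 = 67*259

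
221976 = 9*24664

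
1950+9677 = 11627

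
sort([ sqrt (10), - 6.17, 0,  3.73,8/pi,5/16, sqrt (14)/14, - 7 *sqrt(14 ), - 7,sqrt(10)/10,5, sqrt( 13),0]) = [  -  7 * sqrt( 14), - 7, - 6.17,0,0,sqrt (14 )/14,5/16,sqrt(10)/10,8/pi, sqrt ( 10),sqrt(13), 3.73,5 ]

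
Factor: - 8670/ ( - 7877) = 2^1*3^1*5^1*17^2*7877^( - 1)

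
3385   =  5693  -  2308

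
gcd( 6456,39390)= 6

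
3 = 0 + 3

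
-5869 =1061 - 6930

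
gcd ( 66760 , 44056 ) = 8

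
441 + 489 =930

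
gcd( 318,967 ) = 1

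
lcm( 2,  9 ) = 18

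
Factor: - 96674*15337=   -  1482689138 = -2^1* 7^2*313^1*48337^1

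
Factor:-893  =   - 19^1*47^1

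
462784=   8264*56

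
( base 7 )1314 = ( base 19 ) 177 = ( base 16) 1F5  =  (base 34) EP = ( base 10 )501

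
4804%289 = 180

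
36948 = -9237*( - 4) 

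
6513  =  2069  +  4444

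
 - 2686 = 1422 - 4108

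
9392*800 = 7513600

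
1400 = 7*200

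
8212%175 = 162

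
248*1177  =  291896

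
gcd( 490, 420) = 70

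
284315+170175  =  454490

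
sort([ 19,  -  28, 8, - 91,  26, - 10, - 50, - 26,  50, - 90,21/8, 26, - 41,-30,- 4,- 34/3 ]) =[ - 91, - 90, -50,- 41, - 30, - 28, - 26,  -  34/3,-10, - 4,21/8,8 , 19, 26,26, 50 ] 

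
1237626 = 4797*258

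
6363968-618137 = 5745831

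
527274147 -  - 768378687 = 1295652834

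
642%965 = 642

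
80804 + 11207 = 92011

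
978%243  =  6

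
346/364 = 173/182 = 0.95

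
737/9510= 737/9510 =0.08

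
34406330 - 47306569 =-12900239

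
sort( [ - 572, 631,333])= [ - 572, 333, 631]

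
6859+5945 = 12804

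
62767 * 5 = 313835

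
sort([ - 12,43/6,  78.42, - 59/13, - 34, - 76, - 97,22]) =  [ - 97, - 76, - 34, - 12, - 59/13,43/6 , 22,78.42] 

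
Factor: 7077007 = 7^1*1011001^1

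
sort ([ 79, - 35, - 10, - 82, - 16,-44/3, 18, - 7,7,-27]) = [- 82, - 35 , - 27,  -  16,- 44/3,-10, - 7,7,  18 , 79] 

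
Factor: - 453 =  - 3^1 * 151^1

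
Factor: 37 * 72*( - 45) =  - 2^3 * 3^4*5^1*37^1 = - 119880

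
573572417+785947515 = 1359519932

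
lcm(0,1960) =0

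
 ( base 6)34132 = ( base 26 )72o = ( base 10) 4808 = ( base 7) 20006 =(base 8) 11310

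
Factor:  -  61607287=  - 7^1*103^1*85447^1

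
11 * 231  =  2541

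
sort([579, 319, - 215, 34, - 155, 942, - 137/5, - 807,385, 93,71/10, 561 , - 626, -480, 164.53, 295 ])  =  [-807, - 626, - 480, - 215,-155,-137/5 , 71/10,34, 93, 164.53,295,319,385, 561, 579, 942 ] 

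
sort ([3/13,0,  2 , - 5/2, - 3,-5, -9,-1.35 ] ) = [ - 9 ,  -  5, - 3, - 5/2, -1.35,0, 3/13,2 ] 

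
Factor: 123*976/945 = 40016/315 =2^4 *3^ ( - 2 )*5^(-1 )*7^( - 1 )*41^1* 61^1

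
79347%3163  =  272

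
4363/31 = 140 + 23/31 = 140.74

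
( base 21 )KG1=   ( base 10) 9157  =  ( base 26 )DE5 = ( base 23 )h73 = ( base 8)21705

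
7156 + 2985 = 10141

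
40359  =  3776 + 36583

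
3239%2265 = 974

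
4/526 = 2/263= 0.01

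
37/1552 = 37/1552=0.02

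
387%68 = 47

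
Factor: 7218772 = 2^2*11^1*359^1*457^1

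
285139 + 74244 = 359383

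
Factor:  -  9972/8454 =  - 1662/1409 = - 2^1*3^1*277^1*1409^( - 1)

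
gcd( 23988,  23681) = 1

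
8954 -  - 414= 9368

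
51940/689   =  980/13  =  75.38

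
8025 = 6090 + 1935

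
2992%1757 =1235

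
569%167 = 68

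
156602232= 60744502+95857730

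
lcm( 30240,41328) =1239840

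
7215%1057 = 873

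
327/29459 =327/29459= 0.01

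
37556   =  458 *82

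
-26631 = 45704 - 72335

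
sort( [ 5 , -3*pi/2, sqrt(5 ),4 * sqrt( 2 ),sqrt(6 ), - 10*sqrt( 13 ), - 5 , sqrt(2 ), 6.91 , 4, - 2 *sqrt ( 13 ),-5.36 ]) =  [ - 10*sqrt( 13), - 2*sqrt(13), - 5.36,-5,-3*pi/2, sqrt ( 2), sqrt( 5 ), sqrt( 6 ),  4,5, 4*sqrt( 2),6.91]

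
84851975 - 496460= 84355515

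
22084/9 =22084/9 = 2453.78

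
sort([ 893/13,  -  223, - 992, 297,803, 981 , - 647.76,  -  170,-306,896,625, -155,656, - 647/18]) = [ - 992, - 647.76, - 306,  -  223, - 170, - 155, - 647/18,893/13, 297, 625, 656,803,896, 981]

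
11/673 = 11/673 = 0.02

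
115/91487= 115/91487 = 0.00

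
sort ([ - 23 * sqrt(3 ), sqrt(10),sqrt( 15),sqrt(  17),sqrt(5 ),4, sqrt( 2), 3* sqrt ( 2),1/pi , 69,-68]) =[ - 68,-23 * sqrt(3),1/pi , sqrt ( 2 ),sqrt( 5), sqrt(10),sqrt(15),4,sqrt(17 ),3*sqrt(2), 69]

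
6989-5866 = 1123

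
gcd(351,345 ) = 3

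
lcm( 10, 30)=30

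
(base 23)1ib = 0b1110111010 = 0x3ba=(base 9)1270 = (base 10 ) 954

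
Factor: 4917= 3^1*11^1*149^1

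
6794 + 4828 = 11622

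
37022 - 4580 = 32442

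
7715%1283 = 17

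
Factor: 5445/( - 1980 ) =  - 2^( - 2)*11^1= -11/4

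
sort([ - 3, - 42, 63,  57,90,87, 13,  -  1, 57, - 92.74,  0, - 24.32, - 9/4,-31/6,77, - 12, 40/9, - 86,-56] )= [ - 92.74, - 86, - 56, - 42, - 24.32, - 12, - 31/6, - 3, - 9/4, - 1,  0, 40/9,13,57,57 , 63,77, 87, 90 ] 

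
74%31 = 12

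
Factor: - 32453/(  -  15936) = 2^(  -  6 )*3^ ( - 1 )  *  17^1 * 23^1 = 391/192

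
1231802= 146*8437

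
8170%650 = 370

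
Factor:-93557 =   -  93557^1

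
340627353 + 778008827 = 1118636180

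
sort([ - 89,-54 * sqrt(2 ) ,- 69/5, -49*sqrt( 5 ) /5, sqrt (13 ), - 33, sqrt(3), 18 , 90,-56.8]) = [ - 89, - 54*sqrt(2),-56.8, - 33,-49*sqrt (5 )/5 , - 69/5, sqrt ( 3),  sqrt( 13 ), 18, 90]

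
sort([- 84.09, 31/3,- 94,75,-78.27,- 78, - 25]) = [ - 94, - 84.09, - 78.27, - 78, - 25,31/3,75]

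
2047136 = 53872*38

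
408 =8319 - 7911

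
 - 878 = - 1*878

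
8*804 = 6432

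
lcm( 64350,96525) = 193050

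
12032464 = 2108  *5708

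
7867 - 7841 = 26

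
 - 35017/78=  - 35017/78 = -448.94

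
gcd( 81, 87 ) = 3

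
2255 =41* 55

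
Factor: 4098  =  2^1 * 3^1*683^1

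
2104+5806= 7910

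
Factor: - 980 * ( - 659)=2^2*5^1*7^2*659^1=645820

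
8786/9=8786/9 = 976.22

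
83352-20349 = 63003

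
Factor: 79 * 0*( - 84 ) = 0 = 0^1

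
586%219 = 148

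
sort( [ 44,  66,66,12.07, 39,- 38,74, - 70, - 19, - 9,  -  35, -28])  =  [ - 70,  -  38, - 35, - 28, - 19,-9, 12.07,39,44,  66,66,  74 ]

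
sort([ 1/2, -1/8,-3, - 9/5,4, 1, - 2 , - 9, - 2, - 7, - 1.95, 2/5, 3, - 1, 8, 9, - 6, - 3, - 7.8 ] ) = [  -  9, - 7.8, - 7, - 6, - 3,  -  3, - 2, - 2,  -  1.95 , - 9/5 , - 1, - 1/8,2/5, 1/2,1,3, 4,8, 9] 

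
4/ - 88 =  - 1+21/22= - 0.05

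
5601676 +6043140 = 11644816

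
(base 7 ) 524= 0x107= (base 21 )cb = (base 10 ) 263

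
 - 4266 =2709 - 6975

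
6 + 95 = 101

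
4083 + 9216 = 13299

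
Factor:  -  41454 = -2^1*3^2*7^2*47^1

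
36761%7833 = 5429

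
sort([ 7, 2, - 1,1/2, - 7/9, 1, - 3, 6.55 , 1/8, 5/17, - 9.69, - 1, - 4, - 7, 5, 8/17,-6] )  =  [  -  9.69, - 7,-6,-4,  -  3, - 1, - 1, - 7/9, 1/8, 5/17, 8/17, 1/2, 1, 2, 5, 6.55, 7]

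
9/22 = 9/22=0.41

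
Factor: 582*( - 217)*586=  - 74008284 = - 2^2*3^1 * 7^1*  31^1*97^1*293^1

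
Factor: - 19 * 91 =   -  1729 = - 7^1*13^1 * 19^1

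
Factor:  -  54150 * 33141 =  - 1794585150= - 2^1*3^2 * 5^2*19^2*11047^1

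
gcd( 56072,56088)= 8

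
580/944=145/236 = 0.61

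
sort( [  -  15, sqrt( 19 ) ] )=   [-15, sqrt( 19 )]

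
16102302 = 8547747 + 7554555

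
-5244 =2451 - 7695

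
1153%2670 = 1153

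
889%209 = 53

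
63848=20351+43497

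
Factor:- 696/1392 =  - 2^( - 1) = -1/2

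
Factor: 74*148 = 2^3*37^2 = 10952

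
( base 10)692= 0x2b4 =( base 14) 376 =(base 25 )12h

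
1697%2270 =1697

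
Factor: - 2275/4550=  - 1/2  =  -2^( - 1 )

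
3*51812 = 155436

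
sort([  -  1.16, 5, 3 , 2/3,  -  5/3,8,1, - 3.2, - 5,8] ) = [ -5 ,  -  3.2,  -  5/3, - 1.16,2/3, 1 , 3  ,  5,8, 8 ]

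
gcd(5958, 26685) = 9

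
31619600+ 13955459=45575059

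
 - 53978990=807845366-861824356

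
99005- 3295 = 95710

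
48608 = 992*49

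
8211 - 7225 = 986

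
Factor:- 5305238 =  - 2^1 * 131^1 * 20249^1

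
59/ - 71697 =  - 1 + 71638/71697=- 0.00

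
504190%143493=73711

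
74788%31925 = 10938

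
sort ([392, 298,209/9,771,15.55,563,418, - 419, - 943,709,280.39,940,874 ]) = [-943, - 419,15.55, 209/9,  280.39, 298 , 392,418,563 , 709, 771,874,940]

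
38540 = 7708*5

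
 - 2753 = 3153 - 5906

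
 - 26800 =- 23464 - 3336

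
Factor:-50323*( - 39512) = 1988362376 = 2^3*7^2 * 11^1*13^1*79^1* 449^1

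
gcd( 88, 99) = 11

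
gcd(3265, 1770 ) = 5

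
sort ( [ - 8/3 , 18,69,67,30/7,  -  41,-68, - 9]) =[ - 68,-41,  -  9, - 8/3,30/7,18, 67  ,  69]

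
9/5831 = 9/5831  =  0.00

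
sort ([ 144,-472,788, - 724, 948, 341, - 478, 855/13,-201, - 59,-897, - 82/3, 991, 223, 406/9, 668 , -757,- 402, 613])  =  [ -897, - 757, -724, -478, - 472,-402, - 201, - 59, - 82/3,406/9, 855/13,144,  223, 341, 613, 668,788,948, 991]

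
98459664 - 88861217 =9598447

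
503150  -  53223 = 449927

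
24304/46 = 12152/23 = 528.35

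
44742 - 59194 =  - 14452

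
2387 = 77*31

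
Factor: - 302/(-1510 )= 5^( - 1)= 1/5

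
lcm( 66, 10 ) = 330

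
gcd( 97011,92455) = 1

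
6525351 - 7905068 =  - 1379717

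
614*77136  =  47361504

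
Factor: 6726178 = 2^1*3363089^1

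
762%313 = 136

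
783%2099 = 783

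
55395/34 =55395/34 =1629.26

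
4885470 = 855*5714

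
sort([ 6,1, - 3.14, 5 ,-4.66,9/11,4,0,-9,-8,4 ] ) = [ - 9 ,-8, - 4.66, - 3.14,0,9/11,1,4,4,5,6 ] 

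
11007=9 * 1223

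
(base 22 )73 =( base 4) 2131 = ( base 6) 421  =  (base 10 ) 157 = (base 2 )10011101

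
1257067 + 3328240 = 4585307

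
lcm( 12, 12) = 12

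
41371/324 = 41371/324 = 127.69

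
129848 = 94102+35746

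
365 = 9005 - 8640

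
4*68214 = 272856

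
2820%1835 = 985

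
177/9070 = 177/9070=0.02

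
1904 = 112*17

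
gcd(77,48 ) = 1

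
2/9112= 1/4556 = 0.00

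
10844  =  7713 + 3131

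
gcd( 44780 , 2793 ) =1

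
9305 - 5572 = 3733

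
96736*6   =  580416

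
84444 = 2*42222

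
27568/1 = 27568 = 27568.00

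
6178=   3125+3053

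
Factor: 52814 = 2^1  *  26407^1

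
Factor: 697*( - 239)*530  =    -  88288990 = - 2^1*5^1*17^1*41^1*53^1*239^1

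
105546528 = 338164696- 232618168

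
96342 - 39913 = 56429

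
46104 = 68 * 678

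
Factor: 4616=2^3*577^1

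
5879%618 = 317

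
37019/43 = 37019/43 = 860.91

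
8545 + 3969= 12514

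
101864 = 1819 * 56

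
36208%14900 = 6408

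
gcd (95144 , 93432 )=8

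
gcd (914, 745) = 1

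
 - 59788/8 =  - 14947/2 = -7473.50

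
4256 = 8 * 532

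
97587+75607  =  173194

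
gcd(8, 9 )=1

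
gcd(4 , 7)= 1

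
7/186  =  7/186 = 0.04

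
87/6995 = 87/6995 = 0.01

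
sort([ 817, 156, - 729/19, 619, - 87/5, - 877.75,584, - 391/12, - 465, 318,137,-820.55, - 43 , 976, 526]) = [ - 877.75,-820.55, - 465, - 43, - 729/19, - 391/12, - 87/5, 137,156,  318,526, 584,619, 817 , 976 ]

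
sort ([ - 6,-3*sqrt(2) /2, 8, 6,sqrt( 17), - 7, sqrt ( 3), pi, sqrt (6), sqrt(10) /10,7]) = [ - 7, - 6, - 3*sqrt (2) /2,sqrt(10 )/10,sqrt(3 ), sqrt( 6 ),pi, sqrt(17),6, 7, 8 ] 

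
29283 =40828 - 11545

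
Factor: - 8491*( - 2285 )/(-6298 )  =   - 2^( - 1 ) *5^1*7^1*47^(-1 )*67^( - 1)*457^1*1213^1 = - 19401935/6298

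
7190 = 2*3595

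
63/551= 63/551 = 0.11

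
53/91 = 53/91 = 0.58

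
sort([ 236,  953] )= [236,953]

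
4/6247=4/6247= 0.00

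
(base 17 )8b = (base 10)147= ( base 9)173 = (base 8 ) 223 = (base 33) 4F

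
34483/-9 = - 34483/9 = - 3831.44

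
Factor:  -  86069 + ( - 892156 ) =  - 978225 = - 3^1  *5^2*13043^1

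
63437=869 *73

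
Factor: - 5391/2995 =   -  3^2*5^( - 1) = -  9/5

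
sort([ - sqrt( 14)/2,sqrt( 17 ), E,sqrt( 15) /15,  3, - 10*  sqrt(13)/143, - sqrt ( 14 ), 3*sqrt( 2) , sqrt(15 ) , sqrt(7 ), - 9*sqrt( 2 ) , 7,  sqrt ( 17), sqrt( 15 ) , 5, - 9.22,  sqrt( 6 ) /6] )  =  [ - 9*sqrt( 2 ),- 9.22 ,- sqrt (14 ), - sqrt(14) /2, - 10*sqrt( 13 ) /143,sqrt( 15) /15,sqrt( 6 )/6, sqrt( 7),  E,3,  sqrt( 15),sqrt(15 ), sqrt(17 ), sqrt( 17), 3 * sqrt( 2), 5, 7]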